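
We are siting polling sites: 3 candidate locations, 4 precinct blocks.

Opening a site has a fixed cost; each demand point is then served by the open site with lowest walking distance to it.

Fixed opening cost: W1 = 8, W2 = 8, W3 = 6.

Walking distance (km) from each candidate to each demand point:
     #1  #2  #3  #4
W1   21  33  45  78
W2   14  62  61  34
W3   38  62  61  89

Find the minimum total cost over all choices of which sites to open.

142

Open {W1, W2}: assign each demand point to its cheapest open site.
  #1→W2 14, #2→W1 33, #3→W1 45, #4→W2 34
  walking distance 126, fixed 16 → total 142.
Compare {W1, W2, W3}: walking distance 126 + fixed 22 = 148.
Compare {W2}: walking distance 171 + fixed 8 = 179.
Compare {W1}: walking distance 177 + fixed 8 = 185.
All other subsets cost ≥ 148. Minimum total cost: 142.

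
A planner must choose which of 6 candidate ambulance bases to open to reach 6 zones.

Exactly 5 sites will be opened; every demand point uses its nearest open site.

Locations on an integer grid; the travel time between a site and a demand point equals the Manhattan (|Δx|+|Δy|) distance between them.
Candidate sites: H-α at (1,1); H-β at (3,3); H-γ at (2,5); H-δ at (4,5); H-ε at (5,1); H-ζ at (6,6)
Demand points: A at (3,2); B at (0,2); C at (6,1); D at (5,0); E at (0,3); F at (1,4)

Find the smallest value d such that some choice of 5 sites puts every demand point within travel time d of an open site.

Open {H-α, H-β, H-γ, H-δ, H-ε}.
  Farthest demand point is E at travel time 3 (to H-α); all others are ≤ 3.
With {H-α, H-β, H-γ, H-ε, H-ζ} the worst case is 3.
With {H-α, H-β, H-δ, H-ε, H-ζ} the worst case is 3.
No size-5 selection achieves below 3.

3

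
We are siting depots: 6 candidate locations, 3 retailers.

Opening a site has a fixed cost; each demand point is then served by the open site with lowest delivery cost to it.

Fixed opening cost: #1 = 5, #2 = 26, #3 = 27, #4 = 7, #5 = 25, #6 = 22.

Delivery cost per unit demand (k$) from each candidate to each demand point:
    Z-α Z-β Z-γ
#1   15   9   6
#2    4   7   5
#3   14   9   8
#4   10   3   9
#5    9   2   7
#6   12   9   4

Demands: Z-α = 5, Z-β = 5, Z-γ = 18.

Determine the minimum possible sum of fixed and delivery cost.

Open {#2, #4}: assign each demand point to its cheapest open site.
  Z-α→#2 5×4=20, Z-β→#4 5×3=15, Z-γ→#2 18×5=90
  delivery cost 125, fixed 33 → total 158.
Compare {#2, #4, #6}: delivery cost 107 + fixed 55 = 162.
Compare {#1, #2, #4}: delivery cost 125 + fixed 38 = 163.
Compare {#4, #6}: delivery cost 137 + fixed 29 = 166.
All other subsets cost ≥ 162. Minimum total cost: 158.

158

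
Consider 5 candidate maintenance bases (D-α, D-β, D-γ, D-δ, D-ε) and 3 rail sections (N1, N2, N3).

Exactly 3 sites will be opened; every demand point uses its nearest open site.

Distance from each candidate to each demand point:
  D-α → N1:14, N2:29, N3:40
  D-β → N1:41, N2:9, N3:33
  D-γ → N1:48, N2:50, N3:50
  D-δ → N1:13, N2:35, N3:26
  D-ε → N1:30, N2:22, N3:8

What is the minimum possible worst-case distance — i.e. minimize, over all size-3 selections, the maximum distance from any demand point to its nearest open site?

Open {D-β, D-δ, D-ε}.
  Farthest demand point is N1 at distance 13 (to D-δ); all others are ≤ 13.
With {D-α, D-β, D-ε} the worst case is 14.
With {D-α, D-γ, D-ε} the worst case is 22.
No size-3 selection achieves below 13.

13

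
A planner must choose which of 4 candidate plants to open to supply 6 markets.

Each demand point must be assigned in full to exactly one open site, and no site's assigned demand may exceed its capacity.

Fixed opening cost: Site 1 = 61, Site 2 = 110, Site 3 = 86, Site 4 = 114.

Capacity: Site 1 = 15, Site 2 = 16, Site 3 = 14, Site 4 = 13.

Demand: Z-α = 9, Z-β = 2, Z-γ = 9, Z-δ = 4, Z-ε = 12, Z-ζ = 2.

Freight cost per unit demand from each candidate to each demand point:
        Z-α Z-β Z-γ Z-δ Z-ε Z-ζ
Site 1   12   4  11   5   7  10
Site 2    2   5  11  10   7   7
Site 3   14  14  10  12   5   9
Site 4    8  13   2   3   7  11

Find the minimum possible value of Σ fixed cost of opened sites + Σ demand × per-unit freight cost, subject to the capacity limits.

439

Open {Site 1, Site 2, Site 4}; cheapest assignment that respects the capacities:
  Site 1 (cap 15, load 14): Z-β, Z-ε — cost 2×4 + 12×7 = 92
  Site 2 (cap 16, load 11): Z-α, Z-ζ — cost 9×2 + 2×7 = 32
  Site 4 (cap 13, load 13): Z-γ, Z-δ — cost 9×2 + 4×3 = 30
  Shipping 154, fixed 285 → total 439.
  Any other capacity-feasible assignment to {Site 1, Site 2, Site 4} ships for at least 154.
Compare {Site 2, Site 3, Site 4}: its best feasible assignment gives total 442.
Compare {Site 1, Site 2, Site 3}: its best feasible assignment gives total 476.
Every other set of open sites that can feasibly serve all demand totals ≥ 442 even under its best assignment. Minimum: 439.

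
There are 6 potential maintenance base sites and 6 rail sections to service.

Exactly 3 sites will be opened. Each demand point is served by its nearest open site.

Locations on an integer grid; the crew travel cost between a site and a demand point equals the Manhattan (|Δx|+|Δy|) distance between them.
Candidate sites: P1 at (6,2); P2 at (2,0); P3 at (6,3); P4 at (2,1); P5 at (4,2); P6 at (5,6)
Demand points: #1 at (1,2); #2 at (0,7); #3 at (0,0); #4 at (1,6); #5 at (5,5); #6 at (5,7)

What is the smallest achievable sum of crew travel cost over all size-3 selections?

16

Open {P2, P4, P6}.
  #1→P4 2, #2→P6 6, #3→P2 2, #4→P6 4, #5→P6 1, #6→P6 1  ⇒ total 16.
Compare {P1, P2, P6}: total 17.
Compare {P1, P4, P6}: total 17.
No size-3 selection does better; minimum is 16.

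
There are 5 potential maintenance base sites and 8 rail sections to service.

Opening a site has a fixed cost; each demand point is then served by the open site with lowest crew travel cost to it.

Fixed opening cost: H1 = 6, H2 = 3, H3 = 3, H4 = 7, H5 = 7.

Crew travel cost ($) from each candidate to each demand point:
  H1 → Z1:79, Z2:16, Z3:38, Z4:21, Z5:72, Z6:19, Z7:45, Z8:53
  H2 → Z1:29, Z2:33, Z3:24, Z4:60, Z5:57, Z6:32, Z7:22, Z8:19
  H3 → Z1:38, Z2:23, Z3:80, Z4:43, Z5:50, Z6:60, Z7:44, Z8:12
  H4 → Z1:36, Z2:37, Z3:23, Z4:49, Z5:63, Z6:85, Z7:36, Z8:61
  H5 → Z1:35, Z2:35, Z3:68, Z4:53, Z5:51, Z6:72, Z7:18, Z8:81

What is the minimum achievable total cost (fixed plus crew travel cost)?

205

Open {H1, H2, H3}: assign each demand point to its cheapest open site.
  Z1→H2 29, Z2→H1 16, Z3→H2 24, Z4→H1 21, Z5→H3 50, Z6→H1 19, Z7→H2 22, Z8→H3 12
  crew travel cost 193, fixed 12 → total 205.
Compare {H1, H2, H3, H5}: crew travel cost 189 + fixed 19 = 208.
Compare {H1, H2, H3, H4}: crew travel cost 192 + fixed 19 = 211.
Compare {H1, H2, H5}: crew travel cost 197 + fixed 16 = 213.
All other subsets cost ≥ 208. Minimum total cost: 205.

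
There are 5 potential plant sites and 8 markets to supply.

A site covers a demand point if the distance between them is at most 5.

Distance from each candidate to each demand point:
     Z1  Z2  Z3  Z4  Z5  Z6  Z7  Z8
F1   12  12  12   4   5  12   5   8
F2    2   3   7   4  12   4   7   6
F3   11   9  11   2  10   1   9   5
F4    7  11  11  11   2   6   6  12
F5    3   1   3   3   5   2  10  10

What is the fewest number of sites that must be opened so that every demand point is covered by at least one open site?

3

Coverage sets (demand points within 5 of each site):
  F1: {Z4, Z5, Z7}
  F2: {Z1, Z2, Z4, Z6}
  F3: {Z4, Z6, Z8}
  F4: {Z5}
  F5: {Z1, Z2, Z3, Z4, Z5, Z6}
No 2 sites suffice: every size-2 union leaves at least one demand point uncovered.
But {F1, F3, F5} covers everything, so the minimum is 3.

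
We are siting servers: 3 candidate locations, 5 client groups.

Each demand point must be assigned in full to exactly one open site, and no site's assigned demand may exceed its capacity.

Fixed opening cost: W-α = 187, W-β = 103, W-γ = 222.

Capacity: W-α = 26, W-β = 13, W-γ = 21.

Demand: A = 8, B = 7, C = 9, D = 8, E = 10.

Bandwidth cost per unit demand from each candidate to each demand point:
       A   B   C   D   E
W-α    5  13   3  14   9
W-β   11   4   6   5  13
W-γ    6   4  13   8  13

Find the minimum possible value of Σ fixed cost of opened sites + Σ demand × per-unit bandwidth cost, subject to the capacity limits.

729

Open {W-α, W-γ}; cheapest assignment that respects the capacities:
  W-α (cap 26, load 26): B, C, E — cost 7×13 + 9×3 + 10×9 = 208
  W-γ (cap 21, load 16): A, D — cost 8×6 + 8×8 = 112
  Shipping 320, fixed 409 → total 729.
  Any other capacity-feasible assignment to {W-α, W-γ} ships for at least 320.
Compare {W-α, W-β, W-γ}: its best feasible assignment gives total 745.
Every other set of open sites that can feasibly serve all demand totals ≥ 745 even under its best assignment. Minimum: 729.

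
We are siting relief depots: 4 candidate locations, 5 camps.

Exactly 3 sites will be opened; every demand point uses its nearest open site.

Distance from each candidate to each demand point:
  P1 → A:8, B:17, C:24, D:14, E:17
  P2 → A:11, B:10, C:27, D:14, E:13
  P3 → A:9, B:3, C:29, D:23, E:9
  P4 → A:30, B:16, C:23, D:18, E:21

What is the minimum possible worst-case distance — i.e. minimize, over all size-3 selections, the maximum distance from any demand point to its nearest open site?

23

Open {P1, P2, P4}.
  Farthest demand point is C at distance 23 (to P4); all others are ≤ 23.
With {P1, P3, P4} the worst case is 23.
With {P2, P3, P4} the worst case is 23.
No size-3 selection achieves below 23.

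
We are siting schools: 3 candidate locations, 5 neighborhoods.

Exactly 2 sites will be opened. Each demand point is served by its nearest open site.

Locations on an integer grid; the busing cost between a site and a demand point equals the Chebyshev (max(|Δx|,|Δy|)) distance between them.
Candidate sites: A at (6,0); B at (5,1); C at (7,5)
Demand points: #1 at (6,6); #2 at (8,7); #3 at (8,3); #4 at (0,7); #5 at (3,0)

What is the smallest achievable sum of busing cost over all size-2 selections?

Open {B, C}.
  #1→C 1, #2→C 2, #3→C 2, #4→B 6, #5→B 2  ⇒ total 13.
Compare {A, C}: total 15.
Compare {A, B}: total 22.

13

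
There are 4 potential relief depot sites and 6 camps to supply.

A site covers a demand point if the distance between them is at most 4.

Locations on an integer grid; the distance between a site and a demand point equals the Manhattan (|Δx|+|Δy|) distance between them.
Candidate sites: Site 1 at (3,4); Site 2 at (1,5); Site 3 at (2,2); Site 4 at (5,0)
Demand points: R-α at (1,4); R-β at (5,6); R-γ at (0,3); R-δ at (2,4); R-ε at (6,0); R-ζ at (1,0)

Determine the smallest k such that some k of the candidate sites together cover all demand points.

2

Coverage sets (demand points within 4 of each site):
  Site 1: {R-α, R-β, R-γ, R-δ}
  Site 2: {R-α, R-γ, R-δ}
  Site 3: {R-α, R-γ, R-δ, R-ζ}
  Site 4: {R-ε, R-ζ}
No single site covers all 6 demand points.
But {Site 1, Site 4} covers everything, so the minimum is 2.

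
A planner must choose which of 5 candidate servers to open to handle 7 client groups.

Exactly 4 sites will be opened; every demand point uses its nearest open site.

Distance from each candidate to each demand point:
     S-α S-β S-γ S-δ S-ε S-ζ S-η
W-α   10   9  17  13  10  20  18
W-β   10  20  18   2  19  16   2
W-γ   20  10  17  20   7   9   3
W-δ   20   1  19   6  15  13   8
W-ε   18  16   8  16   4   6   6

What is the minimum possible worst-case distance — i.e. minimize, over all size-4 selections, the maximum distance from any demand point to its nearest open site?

Open {W-α, W-β, W-γ, W-ε}.
  Farthest demand point is S-α at distance 10 (to W-α); all others are ≤ 10.
With {W-α, W-β, W-δ, W-ε} the worst case is 10.
With {W-α, W-γ, W-δ, W-ε} the worst case is 10.
No size-4 selection achieves below 10.

10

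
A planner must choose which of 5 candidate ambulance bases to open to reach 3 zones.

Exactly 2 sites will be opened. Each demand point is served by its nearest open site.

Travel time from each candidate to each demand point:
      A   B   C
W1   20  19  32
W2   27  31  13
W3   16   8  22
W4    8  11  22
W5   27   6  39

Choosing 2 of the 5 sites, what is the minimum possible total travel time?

Open {W2, W4}.
  A→W4 8, B→W4 11, C→W2 13  ⇒ total 32.
Compare {W4, W5}: total 36.
Compare {W2, W3}: total 37.
No size-2 selection does better; minimum is 32.

32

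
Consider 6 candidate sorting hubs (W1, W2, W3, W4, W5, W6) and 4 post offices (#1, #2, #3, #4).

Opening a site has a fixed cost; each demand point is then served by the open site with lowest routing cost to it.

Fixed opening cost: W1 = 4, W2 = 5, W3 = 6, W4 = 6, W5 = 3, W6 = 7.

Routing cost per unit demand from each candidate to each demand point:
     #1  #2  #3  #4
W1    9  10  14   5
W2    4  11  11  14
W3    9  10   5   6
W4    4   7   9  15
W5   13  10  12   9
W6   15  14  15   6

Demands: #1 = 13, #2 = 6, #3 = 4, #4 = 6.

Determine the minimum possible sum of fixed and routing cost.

160

Open {W1, W3, W4}: assign each demand point to its cheapest open site.
  #1→W4 13×4=52, #2→W4 6×7=42, #3→W3 4×5=20, #4→W1 6×5=30
  routing cost 144, fixed 16 → total 160.
Compare {W3, W4}: routing cost 150 + fixed 12 = 162.
Compare {W1, W3, W4, W5}: routing cost 144 + fixed 19 = 163.
Compare {W3, W4, W5}: routing cost 150 + fixed 15 = 165.
All other subsets cost ≥ 162. Minimum total cost: 160.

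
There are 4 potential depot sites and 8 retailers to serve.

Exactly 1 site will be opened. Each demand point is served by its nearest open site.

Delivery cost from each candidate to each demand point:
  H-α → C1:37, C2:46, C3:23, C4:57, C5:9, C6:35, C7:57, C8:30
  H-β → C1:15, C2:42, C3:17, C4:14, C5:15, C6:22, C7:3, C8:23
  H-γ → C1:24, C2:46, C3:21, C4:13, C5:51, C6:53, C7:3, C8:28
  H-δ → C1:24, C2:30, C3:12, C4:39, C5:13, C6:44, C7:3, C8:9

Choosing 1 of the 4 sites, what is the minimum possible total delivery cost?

Open {H-β}.
  C1→H-β 15, C2→H-β 42, C3→H-β 17, C4→H-β 14, C5→H-β 15, C6→H-β 22, C7→H-β 3, C8→H-β 23  ⇒ total 151.
Compare {H-δ}: total 174.
Compare {H-γ}: total 239.
No size-1 selection does better; minimum is 151.

151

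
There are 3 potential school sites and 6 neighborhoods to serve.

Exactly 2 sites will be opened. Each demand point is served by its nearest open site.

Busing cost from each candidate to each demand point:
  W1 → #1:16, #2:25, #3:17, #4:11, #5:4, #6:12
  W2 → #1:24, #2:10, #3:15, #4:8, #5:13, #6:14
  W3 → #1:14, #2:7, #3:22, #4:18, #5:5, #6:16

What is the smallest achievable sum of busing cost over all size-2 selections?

Open {W2, W3}.
  #1→W3 14, #2→W3 7, #3→W2 15, #4→W2 8, #5→W3 5, #6→W2 14  ⇒ total 63.
Compare {W1, W2}: total 65.
Compare {W1, W3}: total 65.

63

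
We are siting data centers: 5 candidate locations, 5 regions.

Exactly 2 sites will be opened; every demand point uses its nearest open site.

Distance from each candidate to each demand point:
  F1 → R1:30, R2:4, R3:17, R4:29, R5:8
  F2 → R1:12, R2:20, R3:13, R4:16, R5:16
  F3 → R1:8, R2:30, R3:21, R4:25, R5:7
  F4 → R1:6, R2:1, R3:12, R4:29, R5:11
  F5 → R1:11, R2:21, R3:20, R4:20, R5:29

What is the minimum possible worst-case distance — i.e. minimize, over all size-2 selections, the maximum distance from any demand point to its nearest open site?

Open {F1, F2}.
  Farthest demand point is R4 at distance 16 (to F2); all others are ≤ 16.
With {F2, F4} the worst case is 16.
With {F1, F5} the worst case is 20.
No size-2 selection achieves below 16.

16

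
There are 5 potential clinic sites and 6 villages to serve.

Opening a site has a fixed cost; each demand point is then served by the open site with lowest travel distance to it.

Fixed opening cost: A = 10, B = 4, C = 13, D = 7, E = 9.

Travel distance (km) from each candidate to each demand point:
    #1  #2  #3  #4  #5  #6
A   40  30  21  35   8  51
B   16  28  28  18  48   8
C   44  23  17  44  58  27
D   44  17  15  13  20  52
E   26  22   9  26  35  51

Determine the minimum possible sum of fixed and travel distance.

98

Open {A, B, D}: assign each demand point to its cheapest open site.
  #1→B 16, #2→D 17, #3→D 15, #4→D 13, #5→A 8, #6→B 8
  travel distance 77, fixed 21 → total 98.
Compare {B, D}: travel distance 89 + fixed 11 = 100.
Compare {A, B, D, E}: travel distance 71 + fixed 30 = 101.
Compare {B, D, E}: travel distance 83 + fixed 20 = 103.
All other subsets cost ≥ 100. Minimum total cost: 98.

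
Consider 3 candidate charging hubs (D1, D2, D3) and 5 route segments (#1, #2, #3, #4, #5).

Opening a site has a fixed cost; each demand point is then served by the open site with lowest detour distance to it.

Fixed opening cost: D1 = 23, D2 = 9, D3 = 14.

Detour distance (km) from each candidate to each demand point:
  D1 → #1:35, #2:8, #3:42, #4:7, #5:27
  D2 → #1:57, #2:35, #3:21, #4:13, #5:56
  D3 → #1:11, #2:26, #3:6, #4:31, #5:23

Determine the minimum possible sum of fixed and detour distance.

92

Open {D1, D3}: assign each demand point to its cheapest open site.
  #1→D3 11, #2→D1 8, #3→D3 6, #4→D1 7, #5→D3 23
  detour distance 55, fixed 37 → total 92.
Compare {D1, D2, D3}: detour distance 55 + fixed 46 = 101.
Compare {D2, D3}: detour distance 79 + fixed 23 = 102.
Compare {D3}: detour distance 97 + fixed 14 = 111.
All other subsets cost ≥ 101. Minimum total cost: 92.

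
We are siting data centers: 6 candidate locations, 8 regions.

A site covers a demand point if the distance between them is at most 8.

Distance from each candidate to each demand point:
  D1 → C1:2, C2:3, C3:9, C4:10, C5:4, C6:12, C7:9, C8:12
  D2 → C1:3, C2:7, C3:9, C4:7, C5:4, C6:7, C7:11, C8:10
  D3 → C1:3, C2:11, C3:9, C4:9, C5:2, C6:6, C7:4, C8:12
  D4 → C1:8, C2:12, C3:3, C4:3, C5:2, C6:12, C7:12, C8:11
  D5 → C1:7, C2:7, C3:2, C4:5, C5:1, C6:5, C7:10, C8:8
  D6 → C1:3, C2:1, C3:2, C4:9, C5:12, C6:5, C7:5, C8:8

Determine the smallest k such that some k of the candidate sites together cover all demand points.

2

Coverage sets (demand points within 8 of each site):
  D1: {C1, C2, C5}
  D2: {C1, C2, C4, C5, C6}
  D3: {C1, C5, C6, C7}
  D4: {C1, C3, C4, C5}
  D5: {C1, C2, C3, C4, C5, C6, C8}
  D6: {C1, C2, C3, C6, C7, C8}
No single site covers all 8 demand points.
But {D2, D6} covers everything, so the minimum is 2.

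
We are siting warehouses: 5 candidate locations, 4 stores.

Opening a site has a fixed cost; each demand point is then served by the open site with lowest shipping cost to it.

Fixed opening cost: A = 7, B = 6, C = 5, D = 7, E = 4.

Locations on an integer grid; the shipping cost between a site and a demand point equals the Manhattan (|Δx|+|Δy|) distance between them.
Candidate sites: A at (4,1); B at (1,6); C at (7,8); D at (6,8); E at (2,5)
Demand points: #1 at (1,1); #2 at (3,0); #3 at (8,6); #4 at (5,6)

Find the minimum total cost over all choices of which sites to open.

24

Open {A, C}: assign each demand point to its cheapest open site.
  #1→A 3, #2→A 2, #3→C 3, #4→C 4
  shipping cost 12, fixed 12 → total 24.
Compare {E}: shipping cost 22 + fixed 4 = 26.
Compare {A, D}: shipping cost 12 + fixed 14 = 26.
Compare {A}: shipping cost 20 + fixed 7 = 27.
All other subsets cost ≥ 26. Minimum total cost: 24.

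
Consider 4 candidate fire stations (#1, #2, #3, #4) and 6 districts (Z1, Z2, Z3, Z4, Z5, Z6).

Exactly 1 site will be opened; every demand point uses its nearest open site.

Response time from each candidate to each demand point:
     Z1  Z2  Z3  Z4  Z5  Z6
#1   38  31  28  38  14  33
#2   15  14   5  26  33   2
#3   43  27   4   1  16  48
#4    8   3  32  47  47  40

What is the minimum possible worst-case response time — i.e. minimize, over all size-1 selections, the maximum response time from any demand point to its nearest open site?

33

Open {#2}.
  Farthest demand point is Z5 at response time 33 (to #2); all others are ≤ 33.
With {#1} the worst case is 38.
With {#4} the worst case is 47.
No size-1 selection achieves below 33.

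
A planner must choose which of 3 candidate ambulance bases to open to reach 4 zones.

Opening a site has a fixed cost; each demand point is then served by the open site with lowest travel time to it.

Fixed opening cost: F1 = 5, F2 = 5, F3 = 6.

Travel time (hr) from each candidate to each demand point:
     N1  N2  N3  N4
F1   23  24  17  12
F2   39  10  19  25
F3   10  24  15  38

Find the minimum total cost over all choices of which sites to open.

63

Open {F1, F2, F3}: assign each demand point to its cheapest open site.
  N1→F3 10, N2→F2 10, N3→F3 15, N4→F1 12
  travel time 47, fixed 16 → total 63.
Compare {F2, F3}: travel time 60 + fixed 11 = 71.
Compare {F1, F2}: travel time 62 + fixed 10 = 72.
Compare {F1, F3}: travel time 61 + fixed 11 = 72.
All other subsets cost ≥ 71. Minimum total cost: 63.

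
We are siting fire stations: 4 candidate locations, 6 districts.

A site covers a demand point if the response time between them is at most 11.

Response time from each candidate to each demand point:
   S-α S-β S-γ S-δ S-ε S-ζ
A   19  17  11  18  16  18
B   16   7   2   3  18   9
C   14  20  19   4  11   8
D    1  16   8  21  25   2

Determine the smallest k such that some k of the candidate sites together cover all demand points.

3

Coverage sets (demand points within 11 of each site):
  A: {S-γ}
  B: {S-β, S-γ, S-δ, S-ζ}
  C: {S-δ, S-ε, S-ζ}
  D: {S-α, S-γ, S-ζ}
No 2 sites suffice: every size-2 union leaves at least one demand point uncovered.
But {B, C, D} covers everything, so the minimum is 3.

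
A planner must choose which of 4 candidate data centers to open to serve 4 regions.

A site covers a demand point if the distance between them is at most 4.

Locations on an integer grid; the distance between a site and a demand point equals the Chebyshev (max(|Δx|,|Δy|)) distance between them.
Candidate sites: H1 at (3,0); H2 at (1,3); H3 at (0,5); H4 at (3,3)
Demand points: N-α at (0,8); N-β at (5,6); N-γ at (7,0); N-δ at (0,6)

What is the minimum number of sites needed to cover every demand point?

Coverage sets (demand points within 4 of each site):
  H1: {N-γ}
  H2: {N-β, N-δ}
  H3: {N-α, N-δ}
  H4: {N-β, N-γ, N-δ}
No single site covers all 4 demand points.
But {H3, H4} covers everything, so the minimum is 2.

2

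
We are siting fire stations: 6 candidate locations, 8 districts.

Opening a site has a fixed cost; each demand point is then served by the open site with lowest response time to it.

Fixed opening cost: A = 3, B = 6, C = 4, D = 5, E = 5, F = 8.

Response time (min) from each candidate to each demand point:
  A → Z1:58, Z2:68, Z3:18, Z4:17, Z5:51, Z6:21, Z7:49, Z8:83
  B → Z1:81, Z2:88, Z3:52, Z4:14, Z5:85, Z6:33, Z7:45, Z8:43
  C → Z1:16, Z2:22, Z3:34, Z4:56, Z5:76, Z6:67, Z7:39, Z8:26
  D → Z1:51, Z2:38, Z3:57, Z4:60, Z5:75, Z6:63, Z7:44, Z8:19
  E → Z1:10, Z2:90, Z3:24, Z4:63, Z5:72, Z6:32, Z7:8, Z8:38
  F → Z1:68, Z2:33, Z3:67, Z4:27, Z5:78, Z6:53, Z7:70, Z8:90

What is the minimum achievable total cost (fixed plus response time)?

Open {A, C, D, E}: assign each demand point to its cheapest open site.
  Z1→E 10, Z2→C 22, Z3→A 18, Z4→A 17, Z5→A 51, Z6→A 21, Z7→E 8, Z8→D 19
  response time 166, fixed 17 → total 183.
Compare {A, C, E}: response time 173 + fixed 12 = 185.
Compare {A, B, C, D, E}: response time 163 + fixed 23 = 186.
Compare {A, B, C, E}: response time 170 + fixed 18 = 188.
All other subsets cost ≥ 185. Minimum total cost: 183.

183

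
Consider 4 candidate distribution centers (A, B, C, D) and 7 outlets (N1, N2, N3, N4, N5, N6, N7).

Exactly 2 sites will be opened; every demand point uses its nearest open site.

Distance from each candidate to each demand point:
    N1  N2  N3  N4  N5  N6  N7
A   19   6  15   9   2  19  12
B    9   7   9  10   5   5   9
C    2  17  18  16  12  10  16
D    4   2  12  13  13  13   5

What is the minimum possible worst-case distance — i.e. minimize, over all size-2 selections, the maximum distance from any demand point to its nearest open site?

Open {A, B}.
  Farthest demand point is N1 at distance 9 (to B); all others are ≤ 9.
With {B, C} the worst case is 10.
With {B, D} the worst case is 10.
No size-2 selection achieves below 9.

9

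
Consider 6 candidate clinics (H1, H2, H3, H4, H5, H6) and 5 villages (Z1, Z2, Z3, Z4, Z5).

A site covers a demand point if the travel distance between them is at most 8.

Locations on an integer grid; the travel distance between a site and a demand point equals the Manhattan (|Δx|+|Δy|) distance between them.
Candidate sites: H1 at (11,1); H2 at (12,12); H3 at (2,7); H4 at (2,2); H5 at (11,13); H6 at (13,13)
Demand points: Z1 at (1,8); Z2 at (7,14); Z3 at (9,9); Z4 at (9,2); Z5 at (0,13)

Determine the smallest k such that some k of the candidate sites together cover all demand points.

Coverage sets (demand points within 8 of each site):
  H1: {Z4}
  H2: {Z2, Z3}
  H3: {Z1, Z5}
  H4: {Z1, Z4}
  H5: {Z2, Z3}
  H6: {Z2, Z3}
No 2 sites suffice: every size-2 union leaves at least one demand point uncovered.
But {H1, H2, H3} covers everything, so the minimum is 3.

3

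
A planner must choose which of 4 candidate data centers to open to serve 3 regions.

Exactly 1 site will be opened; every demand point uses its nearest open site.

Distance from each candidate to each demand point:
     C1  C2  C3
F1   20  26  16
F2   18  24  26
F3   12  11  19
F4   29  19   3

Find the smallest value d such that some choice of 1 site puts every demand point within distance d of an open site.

Open {F3}.
  Farthest demand point is C3 at distance 19 (to F3); all others are ≤ 19.
With {F1} the worst case is 26.
With {F2} the worst case is 26.
No size-1 selection achieves below 19.

19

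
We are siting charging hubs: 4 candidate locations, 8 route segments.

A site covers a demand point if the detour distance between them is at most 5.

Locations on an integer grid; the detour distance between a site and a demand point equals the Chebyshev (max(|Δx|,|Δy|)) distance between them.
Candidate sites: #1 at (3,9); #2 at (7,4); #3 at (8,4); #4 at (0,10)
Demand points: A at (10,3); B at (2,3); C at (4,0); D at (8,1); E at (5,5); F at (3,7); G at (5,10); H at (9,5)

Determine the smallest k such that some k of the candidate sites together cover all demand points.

Coverage sets (demand points within 5 of each site):
  #1: {E, F, G}
  #2: {A, B, C, D, E, F, H}
  #3: {A, C, D, E, F, H}
  #4: {E, F, G}
No single site covers all 8 demand points.
But {#1, #2} covers everything, so the minimum is 2.

2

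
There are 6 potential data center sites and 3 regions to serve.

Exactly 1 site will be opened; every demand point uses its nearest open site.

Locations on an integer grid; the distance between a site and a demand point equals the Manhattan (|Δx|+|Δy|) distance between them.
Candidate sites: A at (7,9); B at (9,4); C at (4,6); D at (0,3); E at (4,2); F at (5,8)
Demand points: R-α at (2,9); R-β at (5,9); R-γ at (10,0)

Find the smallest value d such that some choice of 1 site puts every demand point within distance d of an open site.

Open {E}.
  Farthest demand point is R-α at distance 9 (to E); all others are ≤ 9.
With {A} the worst case is 12.
With {B} the worst case is 12.
No size-1 selection achieves below 9.

9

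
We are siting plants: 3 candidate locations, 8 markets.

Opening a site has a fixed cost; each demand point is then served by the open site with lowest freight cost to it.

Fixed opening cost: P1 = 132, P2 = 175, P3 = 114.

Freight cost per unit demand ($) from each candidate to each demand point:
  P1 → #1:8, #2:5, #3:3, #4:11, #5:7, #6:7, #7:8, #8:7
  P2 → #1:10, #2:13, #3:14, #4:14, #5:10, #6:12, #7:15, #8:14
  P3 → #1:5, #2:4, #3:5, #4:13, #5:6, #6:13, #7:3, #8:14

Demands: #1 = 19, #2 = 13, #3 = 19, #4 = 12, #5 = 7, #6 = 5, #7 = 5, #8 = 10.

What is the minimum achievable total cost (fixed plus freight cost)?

Open {P1}: assign each demand point to its cheapest open site.
  #1→P1 19×8=152, #2→P1 13×5=65, #3→P1 19×3=57, #4→P1 12×11=132, #5→P1 7×7=49, #6→P1 5×7=35, #7→P1 5×8=40, #8→P1 10×7=70
  freight cost 600, fixed 132 → total 732.
Compare {P1, P3}: freight cost 498 + fixed 246 = 744.
Compare {P3}: freight cost 660 + fixed 114 = 774.
Compare {P1, P2}: freight cost 600 + fixed 307 = 907.
All other subsets cost ≥ 744. Minimum total cost: 732.

732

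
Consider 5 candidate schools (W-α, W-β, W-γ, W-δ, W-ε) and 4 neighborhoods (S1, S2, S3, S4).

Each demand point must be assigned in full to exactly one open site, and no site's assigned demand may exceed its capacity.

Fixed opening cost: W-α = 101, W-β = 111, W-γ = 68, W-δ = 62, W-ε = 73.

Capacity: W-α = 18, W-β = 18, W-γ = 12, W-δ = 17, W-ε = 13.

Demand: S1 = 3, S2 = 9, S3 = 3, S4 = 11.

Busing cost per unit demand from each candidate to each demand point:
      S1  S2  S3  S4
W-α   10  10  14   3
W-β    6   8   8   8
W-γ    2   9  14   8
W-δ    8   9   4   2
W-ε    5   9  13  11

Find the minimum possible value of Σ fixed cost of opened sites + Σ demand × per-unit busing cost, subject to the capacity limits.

Open {W-γ, W-δ}; cheapest assignment that respects the capacities:
  W-γ (cap 12, load 12): S1, S2 — cost 3×2 + 9×9 = 87
  W-δ (cap 17, load 14): S3, S4 — cost 3×4 + 11×2 = 34
  Shipping 121, fixed 130 → total 251.
  Any other capacity-feasible assignment to {W-γ, W-δ} ships for at least 121.
Compare {W-δ, W-ε}: its best feasible assignment gives total 265.
Compare {W-β, W-δ}: its best feasible assignment gives total 297.
Every other set of open sites that can feasibly serve all demand totals ≥ 265 even under its best assignment. Minimum: 251.

251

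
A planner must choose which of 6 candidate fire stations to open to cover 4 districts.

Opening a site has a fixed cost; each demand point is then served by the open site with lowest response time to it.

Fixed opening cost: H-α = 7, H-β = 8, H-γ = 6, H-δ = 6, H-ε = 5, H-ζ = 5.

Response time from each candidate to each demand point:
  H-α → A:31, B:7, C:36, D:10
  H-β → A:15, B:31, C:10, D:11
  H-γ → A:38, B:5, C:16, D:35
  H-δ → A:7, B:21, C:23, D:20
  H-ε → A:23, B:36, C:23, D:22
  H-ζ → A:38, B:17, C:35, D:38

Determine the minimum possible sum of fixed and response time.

Open {H-β, H-γ, H-δ}: assign each demand point to its cheapest open site.
  A→H-δ 7, B→H-γ 5, C→H-β 10, D→H-β 11
  response time 33, fixed 20 → total 53.
Compare {H-β, H-γ}: response time 41 + fixed 14 = 55.
Compare {H-α, H-β, H-δ}: response time 34 + fixed 21 = 55.
Compare {H-α, H-β}: response time 42 + fixed 15 = 57.
All other subsets cost ≥ 55. Minimum total cost: 53.

53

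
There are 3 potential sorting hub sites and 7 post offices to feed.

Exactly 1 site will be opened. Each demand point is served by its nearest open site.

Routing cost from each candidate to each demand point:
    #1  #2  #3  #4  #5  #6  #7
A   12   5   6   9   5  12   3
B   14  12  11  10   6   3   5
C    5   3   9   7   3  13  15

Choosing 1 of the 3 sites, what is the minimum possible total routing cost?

52

Open {A}.
  #1→A 12, #2→A 5, #3→A 6, #4→A 9, #5→A 5, #6→A 12, #7→A 3  ⇒ total 52.
Compare {C}: total 55.
Compare {B}: total 61.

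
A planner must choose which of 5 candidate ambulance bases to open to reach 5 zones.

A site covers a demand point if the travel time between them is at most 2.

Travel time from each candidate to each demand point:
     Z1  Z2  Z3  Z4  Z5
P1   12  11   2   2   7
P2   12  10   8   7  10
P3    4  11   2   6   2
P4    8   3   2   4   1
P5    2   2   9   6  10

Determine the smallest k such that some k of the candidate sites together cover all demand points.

Coverage sets (demand points within 2 of each site):
  P1: {Z3, Z4}
  P2: {}
  P3: {Z3, Z5}
  P4: {Z3, Z5}
  P5: {Z1, Z2}
No 2 sites suffice: every size-2 union leaves at least one demand point uncovered.
But {P1, P3, P5} covers everything, so the minimum is 3.

3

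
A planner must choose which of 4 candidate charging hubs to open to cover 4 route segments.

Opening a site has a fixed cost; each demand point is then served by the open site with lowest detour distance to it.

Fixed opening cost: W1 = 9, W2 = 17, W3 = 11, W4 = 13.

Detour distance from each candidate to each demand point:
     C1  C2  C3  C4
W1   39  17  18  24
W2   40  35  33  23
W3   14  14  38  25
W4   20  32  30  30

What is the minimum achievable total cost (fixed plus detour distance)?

90

Open {W1, W3}: assign each demand point to its cheapest open site.
  C1→W3 14, C2→W3 14, C3→W1 18, C4→W1 24
  detour distance 70, fixed 20 → total 90.
Compare {W1, W4}: detour distance 79 + fixed 22 = 101.
Compare {W3}: detour distance 91 + fixed 11 = 102.
Compare {W1, W3, W4}: detour distance 70 + fixed 33 = 103.
All other subsets cost ≥ 101. Minimum total cost: 90.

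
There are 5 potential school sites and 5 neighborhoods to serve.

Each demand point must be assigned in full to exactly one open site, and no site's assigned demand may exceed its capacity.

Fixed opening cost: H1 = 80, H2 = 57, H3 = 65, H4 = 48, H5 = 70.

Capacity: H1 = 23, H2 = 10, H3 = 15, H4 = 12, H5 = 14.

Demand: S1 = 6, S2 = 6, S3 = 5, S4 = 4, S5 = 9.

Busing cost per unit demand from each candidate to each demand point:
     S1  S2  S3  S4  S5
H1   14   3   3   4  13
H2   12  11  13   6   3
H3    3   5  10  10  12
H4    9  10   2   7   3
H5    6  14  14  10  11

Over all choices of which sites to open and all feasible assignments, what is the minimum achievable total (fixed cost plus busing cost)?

283

Open {H2, H3, H4}; cheapest assignment that respects the capacities:
  H2 (cap 10, load 9): S5 — cost 9×3 = 27
  H3 (cap 15, load 12): S1, S2 — cost 6×3 + 6×5 = 48
  H4 (cap 12, load 9): S3, S4 — cost 5×2 + 4×7 = 38
  Shipping 113, fixed 170 → total 283.
  Any other capacity-feasible assignment to {H2, H3, H4} ships for at least 113.
Compare {H1, H3, H4}: its best feasible assignment gives total 287.
Compare {H1, H4}: its best feasible assignment gives total 288.
Every other set of open sites that can feasibly serve all demand totals ≥ 287 even under its best assignment. Minimum: 283.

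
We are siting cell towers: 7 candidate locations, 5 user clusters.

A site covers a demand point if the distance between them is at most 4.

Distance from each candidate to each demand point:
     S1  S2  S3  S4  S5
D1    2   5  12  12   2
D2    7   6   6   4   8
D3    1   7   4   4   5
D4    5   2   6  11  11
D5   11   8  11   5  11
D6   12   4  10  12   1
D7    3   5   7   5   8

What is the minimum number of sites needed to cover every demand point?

Coverage sets (demand points within 4 of each site):
  D1: {S1, S5}
  D2: {S4}
  D3: {S1, S3, S4}
  D4: {S2}
  D5: {}
  D6: {S2, S5}
  D7: {S1}
No single site covers all 5 demand points.
But {D3, D6} covers everything, so the minimum is 2.

2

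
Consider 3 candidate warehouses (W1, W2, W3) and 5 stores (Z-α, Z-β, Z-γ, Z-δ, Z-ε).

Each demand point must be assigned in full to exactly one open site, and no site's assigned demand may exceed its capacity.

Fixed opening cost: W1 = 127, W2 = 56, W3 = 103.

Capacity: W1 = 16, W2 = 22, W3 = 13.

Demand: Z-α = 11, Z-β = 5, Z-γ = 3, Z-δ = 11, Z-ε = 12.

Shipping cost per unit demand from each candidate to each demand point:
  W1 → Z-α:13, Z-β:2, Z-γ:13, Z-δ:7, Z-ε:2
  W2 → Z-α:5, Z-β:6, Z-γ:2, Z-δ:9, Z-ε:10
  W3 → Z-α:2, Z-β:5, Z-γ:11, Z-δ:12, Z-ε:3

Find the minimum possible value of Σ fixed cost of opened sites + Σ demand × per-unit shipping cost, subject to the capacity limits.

467

Open {W1, W2, W3}; cheapest assignment that respects the capacities:
  W1 (cap 16, load 12): Z-ε — cost 12×2 = 24
  W2 (cap 22, load 19): Z-β, Z-γ, Z-δ — cost 5×6 + 3×2 + 11×9 = 135
  W3 (cap 13, load 11): Z-α — cost 11×2 = 22
  Shipping 181, fixed 286 → total 467.
  Any other capacity-feasible assignment to {W1, W2, W3} ships for at least 181.
Total demand is 42 and no other set of sites has combined capacity ≥ 42, so {W1, W2, W3} is the only feasible choice of open sites. Minimum: 467.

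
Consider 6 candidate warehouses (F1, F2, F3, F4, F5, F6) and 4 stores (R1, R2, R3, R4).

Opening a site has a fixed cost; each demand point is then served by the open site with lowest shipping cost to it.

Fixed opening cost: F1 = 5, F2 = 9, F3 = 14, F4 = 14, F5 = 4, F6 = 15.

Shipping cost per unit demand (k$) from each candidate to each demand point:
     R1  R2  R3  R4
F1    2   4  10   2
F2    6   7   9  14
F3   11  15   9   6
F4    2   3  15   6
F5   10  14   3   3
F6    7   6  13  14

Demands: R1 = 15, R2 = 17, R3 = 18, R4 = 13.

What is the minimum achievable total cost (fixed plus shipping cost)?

184

Open {F1, F4, F5}: assign each demand point to its cheapest open site.
  R1→F1 15×2=30, R2→F4 17×3=51, R3→F5 18×3=54, R4→F1 13×2=26
  shipping cost 161, fixed 23 → total 184.
Compare {F1, F5}: shipping cost 178 + fixed 9 = 187.
Compare {F4, F5}: shipping cost 174 + fixed 18 = 192.
Compare {F1, F2, F4, F5}: shipping cost 161 + fixed 32 = 193.
All other subsets cost ≥ 187. Minimum total cost: 184.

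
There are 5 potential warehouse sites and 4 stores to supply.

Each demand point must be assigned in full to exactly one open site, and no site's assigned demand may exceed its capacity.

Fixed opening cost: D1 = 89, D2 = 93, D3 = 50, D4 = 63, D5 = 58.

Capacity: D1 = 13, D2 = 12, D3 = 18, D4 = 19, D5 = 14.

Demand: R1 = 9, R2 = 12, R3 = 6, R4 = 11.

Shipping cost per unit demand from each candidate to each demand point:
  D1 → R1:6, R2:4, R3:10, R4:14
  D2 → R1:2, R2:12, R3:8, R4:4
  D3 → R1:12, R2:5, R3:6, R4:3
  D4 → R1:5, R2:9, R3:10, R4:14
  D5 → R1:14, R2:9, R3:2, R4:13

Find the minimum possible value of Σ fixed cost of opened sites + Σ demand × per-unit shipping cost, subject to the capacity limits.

364

Open {D1, D3, D4}; cheapest assignment that respects the capacities:
  D1 (cap 13, load 12): R2 — cost 12×4 = 48
  D3 (cap 18, load 17): R3, R4 — cost 6×6 + 11×3 = 69
  D4 (cap 19, load 9): R1 — cost 9×5 = 45
  Shipping 162, fixed 202 → total 364.
  Any other capacity-feasible assignment to {D1, D3, D4} ships for at least 162.
Compare {D1, D2, D3}: its best feasible assignment gives total 367.
Compare {D2, D3, D4}: its best feasible assignment gives total 391.
Every other set of open sites that can feasibly serve all demand totals ≥ 367 even under its best assignment. Minimum: 364.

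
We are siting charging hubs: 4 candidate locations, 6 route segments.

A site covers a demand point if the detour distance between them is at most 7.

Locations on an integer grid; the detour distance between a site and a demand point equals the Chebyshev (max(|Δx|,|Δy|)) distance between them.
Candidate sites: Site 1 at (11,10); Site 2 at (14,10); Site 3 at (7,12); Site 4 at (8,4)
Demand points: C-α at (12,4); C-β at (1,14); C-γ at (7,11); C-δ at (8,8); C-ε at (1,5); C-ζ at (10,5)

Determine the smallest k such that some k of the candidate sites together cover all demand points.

Coverage sets (demand points within 7 of each site):
  Site 1: {C-α, C-γ, C-δ, C-ζ}
  Site 2: {C-α, C-γ, C-δ, C-ζ}
  Site 3: {C-β, C-γ, C-δ, C-ε, C-ζ}
  Site 4: {C-α, C-γ, C-δ, C-ε, C-ζ}
No single site covers all 6 demand points.
But {Site 1, Site 3} covers everything, so the minimum is 2.

2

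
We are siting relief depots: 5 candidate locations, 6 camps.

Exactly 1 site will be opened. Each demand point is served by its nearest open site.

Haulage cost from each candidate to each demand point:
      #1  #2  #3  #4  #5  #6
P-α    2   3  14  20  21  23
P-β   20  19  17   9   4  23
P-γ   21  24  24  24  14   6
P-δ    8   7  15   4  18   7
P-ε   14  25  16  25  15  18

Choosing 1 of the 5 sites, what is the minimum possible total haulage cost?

59

Open {P-δ}.
  #1→P-δ 8, #2→P-δ 7, #3→P-δ 15, #4→P-δ 4, #5→P-δ 18, #6→P-δ 7  ⇒ total 59.
Compare {P-α}: total 83.
Compare {P-β}: total 92.
No size-1 selection does better; minimum is 59.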